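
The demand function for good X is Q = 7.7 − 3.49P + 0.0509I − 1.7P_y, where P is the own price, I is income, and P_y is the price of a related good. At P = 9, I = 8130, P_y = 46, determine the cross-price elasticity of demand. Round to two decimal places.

-0.25

Q = 7.7 − 3.49(9) + 0.0509(8130) − 1.7(46) = 7.7 − 31.41 + 413.817 − 78.2 = 311.907.
∂Q/∂P_y = −1.7, so E_xy = -1.7·(46/311.907) ≈ -0.25.
E_xy < 0: the goods are complements.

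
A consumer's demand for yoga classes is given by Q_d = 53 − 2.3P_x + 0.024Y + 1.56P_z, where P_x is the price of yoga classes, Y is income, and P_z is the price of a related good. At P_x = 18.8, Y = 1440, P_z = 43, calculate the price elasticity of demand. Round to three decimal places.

At the given point, Q_d = 53 − 2.3(18.8) + 0.024(1440) + 1.56(43) = 53 − 43.24 + 34.56 + 67.08 = 111.4.
∂Q_d/∂P_x = −2.3, so E_p = (−2.3)·(18.8/111.4) ≈ -0.388.
|E_p| < 1: demand is inelastic.

-0.388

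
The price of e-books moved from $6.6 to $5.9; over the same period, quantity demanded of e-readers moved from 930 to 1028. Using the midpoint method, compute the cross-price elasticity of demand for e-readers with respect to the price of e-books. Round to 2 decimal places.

-0.89

%ΔQ_x = (1028 − 930)/[(930+1028)/2] = 98/979 ≈ 0.1001.
%ΔP_y = (5.9 − 6.6)/[(6.6+5.9)/2] ≈ -0.1120.
E_xy = 0.1001/-0.1120 ≈ -0.89.
E_xy < 0, so e-readers and e-books are complements.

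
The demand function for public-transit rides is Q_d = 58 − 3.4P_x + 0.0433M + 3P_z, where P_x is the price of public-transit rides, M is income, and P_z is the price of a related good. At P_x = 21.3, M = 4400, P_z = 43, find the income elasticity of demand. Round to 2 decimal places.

0.62

At the given point, Q_d = 58 − 3.4(21.3) + 0.0433(4400) + 3(43) = 58 − 72.42 + 190.52 + 129 = 305.1.
∂Q_d/∂M = +0.0433, so E_I = 0.0433·(4400/305.1) ≈ 0.62.
E_I ∈ (0,1): normal good (necessity).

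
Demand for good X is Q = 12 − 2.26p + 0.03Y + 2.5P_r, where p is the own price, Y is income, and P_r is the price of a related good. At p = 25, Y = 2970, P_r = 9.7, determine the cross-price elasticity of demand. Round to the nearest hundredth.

Substituting, Q = 12 − 2.26(25) + 0.03(2970) + 2.5(9.7) = 12 − 56.5 + 89.1 + 24.25 = 68.85.
∂Q/∂P_r = +2.5, so E_xy = 2.5·(9.7/68.85) ≈ 0.35.
E_xy > 0: the goods are substitutes.

0.35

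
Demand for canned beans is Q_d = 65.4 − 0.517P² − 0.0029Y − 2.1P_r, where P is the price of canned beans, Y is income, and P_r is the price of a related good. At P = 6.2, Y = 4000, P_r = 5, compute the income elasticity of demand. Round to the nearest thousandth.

Q_d = 65.4 − 0.517(6.2)² − 0.0029(4000) − 2.1(5) = 65.4 − 19.8735 − 11.6 − 10.5 = 23.4265.
∂Q_d/∂Y = −0.0029, so E_I = -0.0029·(4000/23.4265) ≈ -0.495.
E_I < 0: inferior good.

-0.495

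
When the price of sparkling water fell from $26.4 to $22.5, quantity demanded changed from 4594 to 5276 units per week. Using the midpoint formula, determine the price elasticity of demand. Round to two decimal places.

%Δq = (5276 − 4594)/[(4594 + 5276)/2] = 682/4935 ≈ 0.1382.
%Δp = (22.5 − 26.4)/[(26.4 + 22.5)/2] = -3.9/24.45 ≈ -0.1595.
Arc elasticity E = %Δq/%Δp ≈ 0.1382/-0.1595 ≈ -0.87.
|E| < 1: demand is inelastic over this range.

-0.87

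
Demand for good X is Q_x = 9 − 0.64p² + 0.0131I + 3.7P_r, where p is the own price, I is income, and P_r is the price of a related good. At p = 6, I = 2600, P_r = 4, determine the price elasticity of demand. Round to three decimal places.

-1.323

Substituting, Q_x = 9 − 0.64(6)² + 0.0131(2600) + 3.7(4) = 9 − 23.04 + 34.06 + 14.8 = 34.82.
∂Q_x/∂p = −2·0.64·p = -7.68, so E_p = -7.68·(6/34.82) ≈ -1.323.
|E_p| > 1: demand is elastic.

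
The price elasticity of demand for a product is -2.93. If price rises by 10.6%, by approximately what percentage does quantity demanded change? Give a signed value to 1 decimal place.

-31.1

%ΔQ ≈ E × %ΔP = (-2.93) × (10.6%) ≈ -31.1%.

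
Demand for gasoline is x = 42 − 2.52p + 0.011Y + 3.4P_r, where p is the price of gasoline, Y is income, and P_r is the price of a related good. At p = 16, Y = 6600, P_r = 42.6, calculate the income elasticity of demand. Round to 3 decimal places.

0.331

At the given point, x = 42 − 2.52(16) + 0.011(6600) + 3.4(42.6) = 42 − 40.32 + 72.6 + 144.84 = 219.12.
∂x/∂Y = +0.011, so E_I = 0.011·(6600/219.12) ≈ 0.331.
E_I ∈ (0,1): normal good (necessity).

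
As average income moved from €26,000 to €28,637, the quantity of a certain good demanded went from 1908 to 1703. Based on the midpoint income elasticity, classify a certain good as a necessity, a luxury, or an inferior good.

%ΔQ = (1703 − 1908)/[(1908+1703)/2] = -205/1805.5 ≈ -0.1135.
%ΔI = (28,637 − 26,000)/[(26,000+28,637)/2] = 2637/27318.5 ≈ 0.0965.
E_I = %ΔQ/%ΔI ≈ -1.176.
E_I < 0: inferior good.

inferior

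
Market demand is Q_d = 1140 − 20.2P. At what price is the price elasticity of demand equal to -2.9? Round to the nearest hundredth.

41.96

Set −bP/(a − bP) = −2.9 ⇒ bP = 2.9(a − bP) ⇒ bP(1+2.9) = 2.9·a.
P = 2.9·1140/(20.2·3.9) ≈ 41.96.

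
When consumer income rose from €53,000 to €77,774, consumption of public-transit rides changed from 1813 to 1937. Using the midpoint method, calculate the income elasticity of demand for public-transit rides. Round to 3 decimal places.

%ΔQ = (1937 − 1813)/[(1813+1937)/2] = 124/1875 ≈ 0.0661.
%ΔI = (77,774 − 53,000)/[(53,000+77,774)/2] = 24774/65387 ≈ 0.3789.
E_I = %ΔQ/%ΔI ≈ 0.175.
E_I ∈ (0,1): normal good (necessity).

0.175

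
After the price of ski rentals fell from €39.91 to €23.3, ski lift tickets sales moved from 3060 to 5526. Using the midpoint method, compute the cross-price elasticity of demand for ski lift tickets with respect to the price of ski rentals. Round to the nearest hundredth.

%ΔQ_x = (5526 − 3060)/[(3060+5526)/2] = 2466/4293 ≈ 0.5744.
%ΔP_y = (23.3 − 39.91)/[(39.91+23.3)/2] ≈ -0.5255.
E_xy = 0.5744/-0.5255 ≈ -1.09.
E_xy < 0, so ski lift tickets and ski rentals are complements.

-1.09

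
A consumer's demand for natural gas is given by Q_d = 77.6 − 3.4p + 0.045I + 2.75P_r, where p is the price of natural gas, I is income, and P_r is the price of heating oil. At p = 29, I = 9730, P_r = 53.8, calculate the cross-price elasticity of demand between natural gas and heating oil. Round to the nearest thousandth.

Substituting, Q_d = 77.6 − 3.4(29) + 0.045(9730) + 2.75(53.8) = 77.6 − 98.6 + 437.85 + 147.95 = 564.8.
∂Q_d/∂P_r = +2.75, so E_xy = 2.75·(53.8/564.8) ≈ 0.262.
E_xy > 0: the goods are substitutes.

0.262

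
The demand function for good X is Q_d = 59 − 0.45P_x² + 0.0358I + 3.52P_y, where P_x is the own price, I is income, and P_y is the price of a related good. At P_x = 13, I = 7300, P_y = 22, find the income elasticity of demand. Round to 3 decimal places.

Q_d = 59 − 0.45(13)² + 0.0358(7300) + 3.52(22) = 59 − 76.05 + 261.34 + 77.44 = 321.73.
∂Q_d/∂I = +0.0358, so E_I = 0.0358·(7300/321.73) ≈ 0.812.
E_I ∈ (0,1): normal good (necessity).

0.812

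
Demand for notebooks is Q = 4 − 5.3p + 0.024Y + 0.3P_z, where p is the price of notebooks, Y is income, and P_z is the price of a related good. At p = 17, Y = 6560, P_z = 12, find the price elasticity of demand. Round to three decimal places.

Substituting, Q = 4 − 5.3(17) + 0.024(6560) + 0.3(12) = 4 − 90.1 + 157.44 + 3.6 = 74.94.
∂Q/∂p = −5.3, so E_p = (−5.3)·(17/74.94) ≈ -1.202.
|E_p| > 1: demand is elastic.

-1.202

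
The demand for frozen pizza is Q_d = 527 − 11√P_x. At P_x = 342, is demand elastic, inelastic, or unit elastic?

inelastic

At P_x = 342, Q_d = 323.5743.
dQ_d/dP_x = −11/(2√P_x) = −11/(2·18.4932).
Point elasticity E = (dQ_d/dP_x)·(P_x/Q_d) = -0.2974 × 342/323.5743 ≈ -0.314.
|E| ≈ 0.314 < 1, so demand is inelastic.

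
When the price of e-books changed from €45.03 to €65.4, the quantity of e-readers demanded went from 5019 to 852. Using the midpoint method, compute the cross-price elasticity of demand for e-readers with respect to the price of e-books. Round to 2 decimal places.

%ΔQ_x = (852 − 5019)/[(5019+852)/2] = -4167/2935.5 ≈ -1.4195.
%ΔP_y = (65.4 − 45.03)/[(45.03+65.4)/2] ≈ 0.3689.
E_xy = -1.4195/0.3689 ≈ -3.85.
E_xy < 0, so e-readers and e-books are complements.

-3.85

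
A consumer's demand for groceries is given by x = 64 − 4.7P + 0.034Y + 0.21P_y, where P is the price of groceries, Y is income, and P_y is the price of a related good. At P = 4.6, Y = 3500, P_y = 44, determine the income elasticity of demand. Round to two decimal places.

0.70

Substituting, x = 64 − 4.7(4.6) + 0.034(3500) + 0.21(44) = 64 − 21.62 + 119 + 9.24 = 170.62.
∂x/∂Y = +0.034, so E_I = 0.034·(3500/170.62) ≈ 0.70.
E_I ∈ (0,1): normal good (necessity).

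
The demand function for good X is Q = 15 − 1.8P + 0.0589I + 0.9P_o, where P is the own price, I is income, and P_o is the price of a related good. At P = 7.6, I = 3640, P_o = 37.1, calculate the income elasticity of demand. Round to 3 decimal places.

Substituting, Q = 15 − 1.8(7.6) + 0.0589(3640) + 0.9(37.1) = 15 − 13.68 + 214.396 + 33.39 = 249.106.
∂Q/∂I = +0.0589, so E_I = 0.0589·(3640/249.106) ≈ 0.861.
E_I ∈ (0,1): normal good (necessity).

0.861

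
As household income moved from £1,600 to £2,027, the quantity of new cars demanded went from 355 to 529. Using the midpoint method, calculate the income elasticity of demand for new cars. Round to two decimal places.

1.67

%ΔQ = (529 − 355)/[(355+529)/2] = 174/442 ≈ 0.3937.
%ΔI = (2,027 − 1,600)/[(1,600+2,027)/2] = 427/1813.5 ≈ 0.2355.
E_I = %ΔQ/%ΔI ≈ 1.67.
E_I > 1: normal good (luxury).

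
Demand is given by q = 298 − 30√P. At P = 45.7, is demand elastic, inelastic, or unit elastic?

At P = 45.7, q = 95.1947.
dq/dP = −30/(2√P) = −30/(2·6.7602).
Point elasticity E = (dq/dP)·(P/q) = -2.2189 × 45.7/95.1947 ≈ -1.065.
|E| ≈ 1.065 > 1, so demand is elastic.

elastic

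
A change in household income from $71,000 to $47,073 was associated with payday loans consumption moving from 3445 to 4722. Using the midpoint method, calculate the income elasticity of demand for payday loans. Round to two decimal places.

%ΔQ = (4722 − 3445)/[(3445+4722)/2] = 1277/4083.5 ≈ 0.3127.
%ΔI = (47,073 − 71,000)/[(71,000+47,073)/2] = -23927/59036.5 ≈ -0.4053.
E_I = %ΔQ/%ΔI ≈ -0.77.
E_I < 0: inferior good.

-0.77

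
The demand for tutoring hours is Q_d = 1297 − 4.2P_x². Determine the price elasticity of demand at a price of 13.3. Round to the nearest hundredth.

-2.68

At P_x = 13.3, Q_d = 554.062.
dQ_d/dP_x = −2·4.2·P_x = −111.72.
Point elasticity E = (dQ_d/dP_x)·(P_x/Q_d) = -111.72 × 13.3/554.062 ≈ -2.68.
|E| > 1, so demand is elastic at this price.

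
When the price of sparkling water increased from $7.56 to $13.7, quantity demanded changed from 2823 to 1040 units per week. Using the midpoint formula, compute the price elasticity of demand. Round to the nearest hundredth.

-1.60

%ΔQ = (1040 − 2823)/[(2823 + 1040)/2] = -1783/1931.5 ≈ -0.9231.
%Δp = (13.7 − 7.56)/[(7.56 + 13.7)/2] = 6.14/10.63 ≈ 0.5776.
Arc elasticity E = %ΔQ/%Δp ≈ -0.9231/0.5776 ≈ -1.60.
|E| > 1: demand is elastic over this range.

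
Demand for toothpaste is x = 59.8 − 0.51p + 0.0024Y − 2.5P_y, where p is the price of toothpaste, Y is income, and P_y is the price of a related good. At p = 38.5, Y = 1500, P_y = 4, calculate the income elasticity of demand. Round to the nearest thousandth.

0.107

At the given point, x = 59.8 − 0.51(38.5) + 0.0024(1500) − 2.5(4) = 59.8 − 19.635 + 3.6 − 10 = 33.765.
∂x/∂Y = +0.0024, so E_I = 0.0024·(1500/33.765) ≈ 0.107.
E_I ∈ (0,1): normal good (necessity).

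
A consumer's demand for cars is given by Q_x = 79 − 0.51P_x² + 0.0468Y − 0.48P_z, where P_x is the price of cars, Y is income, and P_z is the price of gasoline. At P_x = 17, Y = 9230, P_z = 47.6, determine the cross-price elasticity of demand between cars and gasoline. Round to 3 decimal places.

-0.067

At the given point, Q_x = 79 − 0.51(17)² + 0.0468(9230) − 0.48(47.6) = 79 − 147.39 + 431.964 − 22.848 = 340.726.
∂Q_x/∂P_z = −0.48, so E_xy = -0.48·(47.6/340.726) ≈ -0.067.
E_xy < 0: the goods are complements.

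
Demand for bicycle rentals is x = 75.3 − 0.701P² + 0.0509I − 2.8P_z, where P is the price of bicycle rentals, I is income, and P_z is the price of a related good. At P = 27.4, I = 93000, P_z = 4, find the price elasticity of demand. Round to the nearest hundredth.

-0.25

x = 75.3 − 0.701(27.4)² + 0.0509(93000) − 2.8(4) = 75.3 − 526.2828 + 4733.7 − 11.2 = 4271.5172.
∂x/∂P = −2·0.701·P = -38.4148, so E_p = -38.4148·(27.4/4271.5172) ≈ -0.25.
|E_p| < 1: demand is inelastic.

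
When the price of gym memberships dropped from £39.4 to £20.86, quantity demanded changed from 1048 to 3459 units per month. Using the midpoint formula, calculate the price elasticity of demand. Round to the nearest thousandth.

-1.739

%Δq = (3459 − 1048)/[(1048 + 3459)/2] = 2411/2253.5 ≈ 1.0699.
%Δp = (20.86 − 39.4)/[(39.4 + 20.86)/2] = -18.54/30.13 ≈ -0.6153.
Arc elasticity E = %Δq/%Δp ≈ 1.0699/-0.6153 ≈ -1.739.
|E| > 1: demand is elastic over this range.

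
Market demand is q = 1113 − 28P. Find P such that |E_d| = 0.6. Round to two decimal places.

14.91

Set −bP/(a − bP) = −0.6 ⇒ bP = 0.6(a − bP) ⇒ bP(1+0.6) = 0.6·a.
P = 0.6·1113/(28·1.6) ≈ 14.91.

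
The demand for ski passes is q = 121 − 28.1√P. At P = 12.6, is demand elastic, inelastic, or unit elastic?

elastic

At P = 12.6, q = 21.2549.
dq/dP = −28.1/(2√P) = −28.1/(2·3.5496).
Point elasticity E = (dq/dP)·(P/q) = -3.9581 × 12.6/21.2549 ≈ -2.346.
|E| ≈ 2.346 > 1, so demand is elastic.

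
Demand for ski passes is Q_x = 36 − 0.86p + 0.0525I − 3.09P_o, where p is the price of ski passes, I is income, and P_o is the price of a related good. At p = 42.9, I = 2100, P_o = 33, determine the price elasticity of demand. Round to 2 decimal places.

Substituting, Q_x = 36 − 0.86(42.9) + 0.0525(2100) − 3.09(33) = 36 − 36.894 + 110.25 − 101.97 = 7.386.
∂Q_x/∂p = −0.86, so E_p = (−0.86)·(42.9/7.386) ≈ -5.00.
|E_p| > 1: demand is elastic.

-5.00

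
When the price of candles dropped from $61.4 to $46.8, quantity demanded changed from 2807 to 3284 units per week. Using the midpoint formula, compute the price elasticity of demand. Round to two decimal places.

-0.58

%Δq = (3284 − 2807)/[(2807 + 3284)/2] = 477/3045.5 ≈ 0.1566.
%ΔP = (46.8 − 61.4)/[(61.4 + 46.8)/2] = -14.6/54.1 ≈ -0.2699.
Arc elasticity E = %Δq/%ΔP ≈ 0.1566/-0.2699 ≈ -0.58.
|E| < 1: demand is inelastic over this range.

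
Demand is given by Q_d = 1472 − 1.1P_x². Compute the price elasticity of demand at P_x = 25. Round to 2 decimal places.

At P_x = 25, Q_d = 784.5.
dQ_d/dP_x = −2·1.1·P_x = −55.
Point elasticity E = (dQ_d/dP_x)·(P_x/Q_d) = -55 × 25/784.5 ≈ -1.75.
|E| > 1, so demand is elastic at this price.

-1.75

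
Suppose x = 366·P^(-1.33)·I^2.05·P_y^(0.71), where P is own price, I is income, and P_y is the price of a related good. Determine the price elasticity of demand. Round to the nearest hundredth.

For a Cobb–Douglas (constant-elasticity) form x = A·P^α·…, the elasticity with respect to P equals the exponent α at every point.
Here the exponent on P is -1.33, so the price elasticity of demand is -1.33.

-1.33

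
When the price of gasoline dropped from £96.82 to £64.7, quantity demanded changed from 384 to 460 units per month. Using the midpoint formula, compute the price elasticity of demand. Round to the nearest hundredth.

%ΔQ = (460 − 384)/[(384 + 460)/2] = 76/422 ≈ 0.1801.
%ΔP = (64.7 − 96.82)/[(96.82 + 64.7)/2] = -32.12/80.76 ≈ -0.3977.
Arc elasticity E = %ΔQ/%ΔP ≈ 0.1801/-0.3977 ≈ -0.45.
|E| < 1: demand is inelastic over this range.

-0.45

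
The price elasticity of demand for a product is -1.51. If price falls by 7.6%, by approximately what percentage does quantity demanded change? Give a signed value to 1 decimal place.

%ΔQ ≈ E × %ΔP = (-1.51) × (-7.6%) ≈ 11.5%.

11.5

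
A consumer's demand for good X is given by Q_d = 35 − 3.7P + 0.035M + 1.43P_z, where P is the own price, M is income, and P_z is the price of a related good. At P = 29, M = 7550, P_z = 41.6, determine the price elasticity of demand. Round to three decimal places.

At the given point, Q_d = 35 − 3.7(29) + 0.035(7550) + 1.43(41.6) = 35 − 107.3 + 264.25 + 59.488 = 251.438.
∂Q_d/∂P = −3.7, so E_p = (−3.7)·(29/251.438) ≈ -0.427.
|E_p| < 1: demand is inelastic.

-0.427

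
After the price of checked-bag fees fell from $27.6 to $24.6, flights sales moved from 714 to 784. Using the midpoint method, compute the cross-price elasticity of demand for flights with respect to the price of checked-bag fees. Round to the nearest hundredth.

%ΔQ_x = (784 − 714)/[(714+784)/2] = 70/749 ≈ 0.0935.
%ΔP_y = (24.6 − 27.6)/[(27.6+24.6)/2] ≈ -0.1149.
E_xy = 0.0935/-0.1149 ≈ -0.81.
E_xy < 0, so flights and checked-bag fees are complements.

-0.81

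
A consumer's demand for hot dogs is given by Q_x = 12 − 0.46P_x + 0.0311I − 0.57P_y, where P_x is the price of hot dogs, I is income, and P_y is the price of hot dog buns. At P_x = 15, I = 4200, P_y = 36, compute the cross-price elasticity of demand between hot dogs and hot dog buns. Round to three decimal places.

-0.178

First evaluate Q_x: 12 − 0.46(15) + 0.0311(4200) − 0.57(36) = 12 − 6.9 + 130.62 − 20.52 = 115.2.
∂Q_x/∂P_y = −0.57, so E_xy = -0.57·(36/115.2) ≈ -0.178.
E_xy < 0: the goods are complements.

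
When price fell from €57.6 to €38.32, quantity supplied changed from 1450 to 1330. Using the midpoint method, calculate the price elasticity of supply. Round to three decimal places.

%ΔQ = (1330 − 1450)/[(1450 + 1330)/2] = -120/1390 ≈ -0.0863.
%Δp = (38.32 − 57.6)/[(57.6 + 38.32)/2] = -19.28/47.96 ≈ -0.4020.
Arc elasticity E = %ΔQ/%Δp ≈ -0.0863/-0.4020 ≈ 0.215.
|E| < 1: supply is inelastic over this range.

0.215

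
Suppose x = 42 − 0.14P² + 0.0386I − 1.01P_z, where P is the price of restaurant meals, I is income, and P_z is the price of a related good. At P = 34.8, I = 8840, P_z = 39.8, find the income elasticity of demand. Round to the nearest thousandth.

1.967

First evaluate x: 42 − 0.14(34.8)² + 0.0386(8840) − 1.01(39.8) = 42 − 169.5456 + 341.224 − 40.198 = 173.4804.
∂x/∂I = +0.0386, so E_I = 0.0386·(8840/173.4804) ≈ 1.967.
E_I > 1: normal good (luxury).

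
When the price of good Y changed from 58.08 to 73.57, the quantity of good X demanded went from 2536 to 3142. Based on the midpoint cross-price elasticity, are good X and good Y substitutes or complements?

substitutes

%ΔQ_x = (3142 − 2536)/[(2536+3142)/2] = 606/2839 ≈ 0.2135.
%ΔP_y = (73.57 − 58.08)/[(58.08+73.57)/2] ≈ 0.2353.
E_xy = 0.2135/0.2353 ≈ 0.907.
E_xy > 0, so the goods are substitutes.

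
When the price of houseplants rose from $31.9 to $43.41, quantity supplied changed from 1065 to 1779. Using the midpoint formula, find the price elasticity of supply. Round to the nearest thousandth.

1.643

%ΔQ = (1779 − 1065)/[(1065 + 1779)/2] = 714/1422 ≈ 0.5021.
%ΔP = (43.41 − 31.9)/[(31.9 + 43.41)/2] = 11.51/37.655 ≈ 0.3057.
Arc elasticity E = %ΔQ/%ΔP ≈ 0.5021/0.3057 ≈ 1.643.
|E| > 1: supply is elastic over this range.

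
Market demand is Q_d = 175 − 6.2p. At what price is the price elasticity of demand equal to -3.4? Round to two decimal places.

Set −bp/(a − bp) = −3.4 ⇒ bp = 3.4(a − bp) ⇒ bp(1+3.4) = 3.4·a.
p = 3.4·175/(6.2·4.4) ≈ 21.81.

21.81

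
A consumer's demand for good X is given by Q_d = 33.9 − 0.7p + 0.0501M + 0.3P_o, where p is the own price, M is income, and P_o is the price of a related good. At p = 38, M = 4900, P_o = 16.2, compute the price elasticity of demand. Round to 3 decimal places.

-0.103

Substituting, Q_d = 33.9 − 0.7(38) + 0.0501(4900) + 0.3(16.2) = 33.9 − 26.6 + 245.49 + 4.86 = 257.65.
∂Q_d/∂p = −0.7, so E_p = (−0.7)·(38/257.65) ≈ -0.103.
|E_p| < 1: demand is inelastic.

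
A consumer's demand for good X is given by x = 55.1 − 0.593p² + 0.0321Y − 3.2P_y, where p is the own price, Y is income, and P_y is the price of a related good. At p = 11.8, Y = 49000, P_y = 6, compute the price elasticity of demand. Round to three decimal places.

-0.108

First evaluate x: 55.1 − 0.593(11.8)² + 0.0321(49000) − 3.2(6) = 55.1 − 82.5693 + 1572.9 − 19.2 = 1526.2307.
∂x/∂p = −2·0.593·p = -13.9948, so E_p = -13.9948·(11.8/1526.2307) ≈ -0.108.
|E_p| < 1: demand is inelastic.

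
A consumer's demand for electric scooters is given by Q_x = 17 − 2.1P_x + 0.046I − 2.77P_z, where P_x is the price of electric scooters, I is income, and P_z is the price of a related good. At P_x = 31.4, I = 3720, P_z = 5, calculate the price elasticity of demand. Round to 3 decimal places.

Q_x = 17 − 2.1(31.4) + 0.046(3720) − 2.77(5) = 17 − 65.94 + 171.12 − 13.85 = 108.33.
∂Q_x/∂P_x = −2.1, so E_p = (−2.1)·(31.4/108.33) ≈ -0.609.
|E_p| < 1: demand is inelastic.

-0.609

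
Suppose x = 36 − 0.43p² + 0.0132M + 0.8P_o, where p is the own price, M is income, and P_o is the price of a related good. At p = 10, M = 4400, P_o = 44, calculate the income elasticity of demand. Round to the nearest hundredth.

0.67

Substituting, x = 36 − 0.43(10)² + 0.0132(4400) + 0.8(44) = 36 − 43 + 58.08 + 35.2 = 86.28.
∂x/∂M = +0.0132, so E_I = 0.0132·(4400/86.28) ≈ 0.67.
E_I ∈ (0,1): normal good (necessity).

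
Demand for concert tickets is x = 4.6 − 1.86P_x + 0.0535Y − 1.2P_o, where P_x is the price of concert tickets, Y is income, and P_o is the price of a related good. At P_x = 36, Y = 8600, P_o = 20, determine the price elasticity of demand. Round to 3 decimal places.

-0.179

First evaluate x: 4.6 − 1.86(36) + 0.0535(8600) − 1.2(20) = 4.6 − 66.96 + 460.1 − 24 = 373.74.
∂x/∂P_x = −1.86, so E_p = (−1.86)·(36/373.74) ≈ -0.179.
|E_p| < 1: demand is inelastic.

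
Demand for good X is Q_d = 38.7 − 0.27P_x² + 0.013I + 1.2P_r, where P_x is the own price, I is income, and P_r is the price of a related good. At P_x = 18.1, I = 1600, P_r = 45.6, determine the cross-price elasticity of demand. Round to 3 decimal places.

2.124

At the given point, Q_d = 38.7 − 0.27(18.1)² + 0.013(1600) + 1.2(45.6) = 38.7 − 88.4547 + 20.8 + 54.72 = 25.7653.
∂Q_d/∂P_r = +1.2, so E_xy = 1.2·(45.6/25.7653) ≈ 2.124.
E_xy > 0: the goods are substitutes.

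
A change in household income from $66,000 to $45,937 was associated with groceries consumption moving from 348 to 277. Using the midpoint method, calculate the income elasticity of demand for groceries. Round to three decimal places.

0.634

%ΔQ = (277 − 348)/[(348+277)/2] = -71/312.5 ≈ -0.2272.
%ΔI = (45,937 − 66,000)/[(66,000+45,937)/2] = -20063/55968.5 ≈ -0.3585.
E_I = %ΔQ/%ΔI ≈ 0.634.
E_I ∈ (0,1): normal good (necessity).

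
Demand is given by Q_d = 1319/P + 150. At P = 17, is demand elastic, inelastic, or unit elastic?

At P = 17, Q_d = 227.5882.
dQ_d/dP = −1319/P² = −4.564.
Point elasticity E = (dQ_d/dP)·(P/Q_d) = -4.564 × 17/227.5882 ≈ -0.341.
|E| ≈ 0.341 < 1, so demand is inelastic.

inelastic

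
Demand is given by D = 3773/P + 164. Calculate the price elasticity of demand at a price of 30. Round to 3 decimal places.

-0.434

At P = 30, D = 289.7667.
dD/dP = −3773/P² = −4.1922.
Point elasticity E = (dD/dP)·(P/D) = -4.1922 × 30/289.7667 ≈ -0.434.
|E| < 1, so demand is inelastic at this price.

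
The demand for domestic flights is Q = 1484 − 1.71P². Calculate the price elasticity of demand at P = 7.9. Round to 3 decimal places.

At P = 7.9, Q = 1377.2789.
dQ/dP = −2·1.71·P = −27.018.
Point elasticity E = (dQ/dP)·(P/Q) = -27.018 × 7.9/1377.2789 ≈ -0.155.
|E| < 1, so demand is inelastic at this price.

-0.155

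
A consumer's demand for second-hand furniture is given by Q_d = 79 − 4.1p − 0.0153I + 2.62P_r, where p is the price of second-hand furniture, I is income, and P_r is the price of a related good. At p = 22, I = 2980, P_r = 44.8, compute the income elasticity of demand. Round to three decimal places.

-0.753

First evaluate Q_d: 79 − 4.1(22) − 0.0153(2980) + 2.62(44.8) = 79 − 90.2 − 45.594 + 117.376 = 60.582.
∂Q_d/∂I = −0.0153, so E_I = -0.0153·(2980/60.582) ≈ -0.753.
E_I < 0: inferior good.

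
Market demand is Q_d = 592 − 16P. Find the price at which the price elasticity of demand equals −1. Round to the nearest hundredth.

For linear demand Q_d = a − bP, E = −bP/(a − bP). |E| = 1 ⇒ bP = a − bP ⇒ P = a/(2b).
P = 592/(2·16) = 18.50.

18.50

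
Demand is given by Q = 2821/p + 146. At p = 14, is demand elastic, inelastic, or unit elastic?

At p = 14, Q = 347.5.
dQ/dp = −2821/p² = −14.3929.
Point elasticity E = (dQ/dp)·(p/Q) = -14.3929 × 14/347.5 ≈ -0.580.
|E| ≈ 0.580 < 1, so demand is inelastic.

inelastic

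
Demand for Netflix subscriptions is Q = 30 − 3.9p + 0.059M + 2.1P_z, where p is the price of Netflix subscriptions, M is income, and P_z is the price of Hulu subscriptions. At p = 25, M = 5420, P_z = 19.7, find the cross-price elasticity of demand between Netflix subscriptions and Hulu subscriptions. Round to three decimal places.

Evaluating quantity at (p, M, P_z) gives Q = 30 − 3.9(25) + 0.059(5420) + 2.1(19.7) = 30 − 97.5 + 319.78 + 41.37 = 293.65.
∂Q/∂P_z = +2.1, so E_xy = 2.1·(19.7/293.65) ≈ 0.141.
E_xy > 0: the goods are substitutes.

0.141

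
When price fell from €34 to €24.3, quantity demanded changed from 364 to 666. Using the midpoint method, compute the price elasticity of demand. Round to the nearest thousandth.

%ΔQ = (666 − 364)/[(364 + 666)/2] = 302/515 ≈ 0.5864.
%ΔP = (24.3 − 34)/[(34 + 24.3)/2] = -9.7/29.15 ≈ -0.3328.
Arc elasticity E = %ΔQ/%ΔP ≈ 0.5864/-0.3328 ≈ -1.762.
|E| > 1: demand is elastic over this range.

-1.762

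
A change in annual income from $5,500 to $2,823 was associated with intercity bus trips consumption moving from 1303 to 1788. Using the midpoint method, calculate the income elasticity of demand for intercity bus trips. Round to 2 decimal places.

-0.49

%ΔQ = (1788 − 1303)/[(1303+1788)/2] = 485/1545.5 ≈ 0.3138.
%ΔM = (2,823 − 5,500)/[(5,500+2,823)/2] = -2677/4161.5 ≈ -0.6433.
E_I = %ΔQ/%ΔM ≈ -0.49.
E_I < 0: inferior good.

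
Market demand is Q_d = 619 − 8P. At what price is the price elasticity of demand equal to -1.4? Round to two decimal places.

45.14

Set −bP/(a − bP) = −1.4 ⇒ bP = 1.4(a − bP) ⇒ bP(1+1.4) = 1.4·a.
P = 1.4·619/(8·2.4) ≈ 45.14.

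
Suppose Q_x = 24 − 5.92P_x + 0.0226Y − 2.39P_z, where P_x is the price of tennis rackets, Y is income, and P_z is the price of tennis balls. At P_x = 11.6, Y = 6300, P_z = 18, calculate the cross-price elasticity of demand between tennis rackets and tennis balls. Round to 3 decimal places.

Substituting, Q_x = 24 − 5.92(11.6) + 0.0226(6300) − 2.39(18) = 24 − 68.672 + 142.38 − 43.02 = 54.688.
∂Q_x/∂P_z = −2.39, so E_xy = -2.39·(18/54.688) ≈ -0.787.
E_xy < 0: the goods are complements.

-0.787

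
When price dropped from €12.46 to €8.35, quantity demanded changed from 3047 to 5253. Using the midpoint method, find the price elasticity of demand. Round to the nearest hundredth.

%Δq = (5253 − 3047)/[(3047 + 5253)/2] = 2206/4150 ≈ 0.5316.
%ΔP = (8.35 − 12.46)/[(12.46 + 8.35)/2] = -4.11/10.405 ≈ -0.3950.
Arc elasticity E = %Δq/%ΔP ≈ 0.5316/-0.3950 ≈ -1.35.
|E| > 1: demand is elastic over this range.

-1.35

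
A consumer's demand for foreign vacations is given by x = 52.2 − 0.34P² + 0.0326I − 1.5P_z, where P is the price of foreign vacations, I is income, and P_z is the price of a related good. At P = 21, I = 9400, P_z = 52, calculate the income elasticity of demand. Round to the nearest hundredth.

Evaluating quantity at (P, I, P_z) gives x = 52.2 − 0.34(21)² + 0.0326(9400) − 1.5(52) = 52.2 − 149.94 + 306.44 − 78 = 130.7.
∂x/∂I = +0.0326, so E_I = 0.0326·(9400/130.7) ≈ 2.34.
E_I > 1: normal good (luxury).

2.34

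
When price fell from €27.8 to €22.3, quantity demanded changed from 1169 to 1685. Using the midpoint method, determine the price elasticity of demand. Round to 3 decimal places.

-1.647

%ΔQ = (1685 − 1169)/[(1169 + 1685)/2] = 516/1427 ≈ 0.3616.
%ΔP = (22.3 − 27.8)/[(27.8 + 22.3)/2] = -5.5/25.05 ≈ -0.2196.
Arc elasticity E = %ΔQ/%ΔP ≈ 0.3616/-0.2196 ≈ -1.647.
|E| > 1: demand is elastic over this range.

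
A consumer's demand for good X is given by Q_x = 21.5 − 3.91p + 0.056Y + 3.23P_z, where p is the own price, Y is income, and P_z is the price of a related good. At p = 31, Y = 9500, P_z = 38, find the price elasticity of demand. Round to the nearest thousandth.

-0.218

Substituting, Q_x = 21.5 − 3.91(31) + 0.056(9500) + 3.23(38) = 21.5 − 121.21 + 532 + 122.74 = 555.03.
∂Q_x/∂p = −3.91, so E_p = (−3.91)·(31/555.03) ≈ -0.218.
|E_p| < 1: demand is inelastic.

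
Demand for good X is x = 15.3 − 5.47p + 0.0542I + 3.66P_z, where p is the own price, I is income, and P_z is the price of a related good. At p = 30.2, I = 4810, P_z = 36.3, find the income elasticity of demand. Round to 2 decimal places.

1.07

Substituting, x = 15.3 − 5.47(30.2) + 0.0542(4810) + 3.66(36.3) = 15.3 − 165.194 + 260.702 + 132.858 = 243.666.
∂x/∂I = +0.0542, so E_I = 0.0542·(4810/243.666) ≈ 1.07.
E_I > 1: normal good (luxury).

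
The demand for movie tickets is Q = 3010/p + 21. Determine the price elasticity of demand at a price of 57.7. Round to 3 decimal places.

-0.713

At p = 57.7, Q = 73.1664.
dQ/dp = −3010/p² = −0.9041.
Point elasticity E = (dQ/dp)·(p/Q) = -0.9041 × 57.7/73.1664 ≈ -0.713.
|E| < 1, so demand is inelastic at this price.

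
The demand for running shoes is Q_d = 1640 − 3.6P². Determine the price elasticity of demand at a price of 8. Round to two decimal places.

-0.33

At P = 8, Q_d = 1409.6.
dQ_d/dP = −2·3.6·P = −57.6.
Point elasticity E = (dQ_d/dP)·(P/Q_d) = -57.6 × 8/1409.6 ≈ -0.33.
|E| < 1, so demand is inelastic at this price.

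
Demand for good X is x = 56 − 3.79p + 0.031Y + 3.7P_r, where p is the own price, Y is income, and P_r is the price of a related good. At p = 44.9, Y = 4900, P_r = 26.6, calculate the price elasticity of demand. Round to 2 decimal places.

Substituting, x = 56 − 3.79(44.9) + 0.031(4900) + 3.7(26.6) = 56 − 170.171 + 151.9 + 98.42 = 136.149.
∂x/∂p = −3.79, so E_p = (−3.79)·(44.9/136.149) ≈ -1.25.
|E_p| > 1: demand is elastic.

-1.25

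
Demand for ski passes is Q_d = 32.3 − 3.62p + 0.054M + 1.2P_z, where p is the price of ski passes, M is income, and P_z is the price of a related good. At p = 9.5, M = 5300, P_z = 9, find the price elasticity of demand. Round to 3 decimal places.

-0.117

Q_d = 32.3 − 3.62(9.5) + 0.054(5300) + 1.2(9) = 32.3 − 34.39 + 286.2 + 10.8 = 294.91.
∂Q_d/∂p = −3.62, so E_p = (−3.62)·(9.5/294.91) ≈ -0.117.
|E_p| < 1: demand is inelastic.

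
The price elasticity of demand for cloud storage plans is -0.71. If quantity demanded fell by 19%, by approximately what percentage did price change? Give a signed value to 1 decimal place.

%ΔQ ≈ E × %ΔP ⇒ %ΔP = %ΔQ / E = (-19%)/(-0.71) ≈ 26.8%.

26.8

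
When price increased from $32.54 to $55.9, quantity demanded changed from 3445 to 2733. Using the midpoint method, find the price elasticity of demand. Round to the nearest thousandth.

-0.436

%ΔQ = (2733 − 3445)/[(3445 + 2733)/2] = -712/3089 ≈ -0.2305.
%Δp = (55.9 − 32.54)/[(32.54 + 55.9)/2] = 23.36/44.22 ≈ 0.5283.
Arc elasticity E = %ΔQ/%Δp ≈ -0.2305/0.5283 ≈ -0.436.
|E| < 1: demand is inelastic over this range.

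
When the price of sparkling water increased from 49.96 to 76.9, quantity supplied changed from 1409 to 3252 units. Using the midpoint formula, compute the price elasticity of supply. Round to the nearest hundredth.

%Δq = (3252 − 1409)/[(1409 + 3252)/2] = 1843/2330.5 ≈ 0.7908.
%ΔP = (76.9 − 49.96)/[(49.96 + 76.9)/2] = 26.94/63.43 ≈ 0.4247.
Arc elasticity E = %Δq/%ΔP ≈ 0.7908/0.4247 ≈ 1.86.
|E| > 1: supply is elastic over this range.

1.86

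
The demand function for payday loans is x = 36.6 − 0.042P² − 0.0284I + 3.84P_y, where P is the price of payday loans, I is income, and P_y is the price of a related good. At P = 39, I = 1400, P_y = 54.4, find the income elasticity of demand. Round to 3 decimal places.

-0.280

x = 36.6 − 0.042(39)² − 0.0284(1400) + 3.84(54.4) = 36.6 − 63.882 − 39.76 + 208.896 = 141.854.
∂x/∂I = −0.0284, so E_I = -0.0284·(1400/141.854) ≈ -0.280.
E_I < 0: inferior good.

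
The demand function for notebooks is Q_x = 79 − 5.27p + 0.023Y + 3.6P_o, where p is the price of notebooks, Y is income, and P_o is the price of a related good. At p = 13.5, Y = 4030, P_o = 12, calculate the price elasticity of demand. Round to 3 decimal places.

-0.495

First evaluate Q_x: 79 − 5.27(13.5) + 0.023(4030) + 3.6(12) = 79 − 71.145 + 92.69 + 43.2 = 143.745.
∂Q_x/∂p = −5.27, so E_p = (−5.27)·(13.5/143.745) ≈ -0.495.
|E_p| < 1: demand is inelastic.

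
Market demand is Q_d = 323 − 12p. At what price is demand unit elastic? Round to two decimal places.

For linear demand Q_d = a − bp, E = −bp/(a − bp). |E| = 1 ⇒ bp = a − bp ⇒ p = a/(2b).
p = 323/(2·12) ≈ 13.46.

13.46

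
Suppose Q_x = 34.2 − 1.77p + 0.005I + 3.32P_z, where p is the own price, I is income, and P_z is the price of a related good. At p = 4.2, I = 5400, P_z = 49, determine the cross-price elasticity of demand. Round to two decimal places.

0.75

Evaluating quantity at (p, I, P_z) gives Q_x = 34.2 − 1.77(4.2) + 0.005(5400) + 3.32(49) = 34.2 − 7.434 + 27 + 162.68 = 216.446.
∂Q_x/∂P_z = +3.32, so E_xy = 3.32·(49/216.446) ≈ 0.75.
E_xy > 0: the goods are substitutes.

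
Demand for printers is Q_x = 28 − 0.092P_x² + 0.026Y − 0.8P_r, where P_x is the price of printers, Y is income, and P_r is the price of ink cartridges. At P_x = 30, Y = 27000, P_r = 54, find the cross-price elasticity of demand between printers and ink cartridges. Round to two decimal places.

-0.07

Q_x = 28 − 0.092(30)² + 0.026(27000) − 0.8(54) = 28 − 82.8 + 702 − 43.2 = 604.
∂Q_x/∂P_r = −0.8, so E_xy = -0.8·(54/604) ≈ -0.07.
E_xy < 0: the goods are complements.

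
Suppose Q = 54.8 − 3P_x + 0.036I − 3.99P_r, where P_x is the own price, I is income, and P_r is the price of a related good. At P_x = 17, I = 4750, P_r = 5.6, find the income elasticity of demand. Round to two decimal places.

Substituting, Q = 54.8 − 3(17) + 0.036(4750) − 3.99(5.6) = 54.8 − 51 + 171 − 22.344 = 152.456.
∂Q/∂I = +0.036, so E_I = 0.036·(4750/152.456) ≈ 1.12.
E_I > 1: normal good (luxury).

1.12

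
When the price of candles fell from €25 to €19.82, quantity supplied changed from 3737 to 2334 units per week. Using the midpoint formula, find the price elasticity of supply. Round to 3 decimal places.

%Δq = (2334 − 3737)/[(3737 + 2334)/2] = -1403/3035.5 ≈ -0.4622.
%Δp = (19.82 − 25)/[(25 + 19.82)/2] = -5.18/22.41 ≈ -0.2311.
Arc elasticity E = %Δq/%Δp ≈ -0.4622/-0.2311 ≈ 2.000.
|E| > 1: supply is elastic over this range.

2.000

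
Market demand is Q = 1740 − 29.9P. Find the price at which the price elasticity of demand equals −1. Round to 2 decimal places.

29.10

For linear demand Q = a − bP, E = −bP/(a − bP). |E| = 1 ⇒ bP = a − bP ⇒ P = a/(2b).
P = 1740/(2·29.9) ≈ 29.10.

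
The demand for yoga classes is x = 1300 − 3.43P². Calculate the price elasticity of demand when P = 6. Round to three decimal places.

-0.210

At P = 6, x = 1176.52.
dx/dP = −2·3.43·P = −41.16.
Point elasticity E = (dx/dP)·(P/x) = -41.16 × 6/1176.52 ≈ -0.210.
|E| < 1, so demand is inelastic at this price.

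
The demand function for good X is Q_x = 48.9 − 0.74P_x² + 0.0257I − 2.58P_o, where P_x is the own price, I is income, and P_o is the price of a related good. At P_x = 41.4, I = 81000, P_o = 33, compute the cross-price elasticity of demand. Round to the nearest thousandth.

-0.110

Q_x = 48.9 − 0.74(41.4)² + 0.0257(81000) − 2.58(33) = 48.9 − 1268.3304 + 2081.7 − 85.14 = 777.1296.
∂Q_x/∂P_o = −2.58, so E_xy = -2.58·(33/777.1296) ≈ -0.110.
E_xy < 0: the goods are complements.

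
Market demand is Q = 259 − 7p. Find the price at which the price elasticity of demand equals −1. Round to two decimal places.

For linear demand Q = a − bp, E = −bp/(a − bp). |E| = 1 ⇒ bp = a − bp ⇒ p = a/(2b).
p = 259/(2·7) = 18.50.

18.50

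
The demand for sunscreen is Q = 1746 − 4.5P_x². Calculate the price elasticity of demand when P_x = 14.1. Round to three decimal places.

-2.102

At P_x = 14.1, Q = 851.355.
dQ/dP_x = −2·4.5·P_x = −126.9.
Point elasticity E = (dQ/dP_x)·(P_x/Q) = -126.9 × 14.1/851.355 ≈ -2.102.
|E| > 1, so demand is elastic at this price.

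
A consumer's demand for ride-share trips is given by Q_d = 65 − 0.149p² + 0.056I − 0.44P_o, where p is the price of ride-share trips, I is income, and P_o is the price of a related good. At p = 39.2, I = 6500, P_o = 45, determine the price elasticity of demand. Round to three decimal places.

Evaluating quantity at (p, I, P_o) gives Q_d = 65 − 0.149(39.2)² + 0.056(6500) − 0.44(45) = 65 − 228.9594 + 364 − 19.8 = 180.2406.
∂Q_d/∂p = −2·0.149·p = -11.6816, so E_p = -11.6816·(39.2/180.2406) ≈ -2.541.
|E_p| > 1: demand is elastic.

-2.541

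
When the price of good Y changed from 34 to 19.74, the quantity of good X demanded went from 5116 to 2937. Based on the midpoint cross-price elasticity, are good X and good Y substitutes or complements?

%ΔQ_x = (2937 − 5116)/[(5116+2937)/2] = -2179/4026.5 ≈ -0.5412.
%ΔP_y = (19.74 − 34)/[(34+19.74)/2] ≈ -0.5307.
E_xy = -0.5412/-0.5307 ≈ 1.020.
E_xy > 0, so the goods are substitutes.

substitutes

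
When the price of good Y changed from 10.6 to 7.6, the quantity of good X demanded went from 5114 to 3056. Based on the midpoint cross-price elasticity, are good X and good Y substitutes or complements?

substitutes

%ΔQ_x = (3056 − 5114)/[(5114+3056)/2] = -2058/4085 ≈ -0.5038.
%ΔP_y = (7.6 − 10.6)/[(10.6+7.6)/2] ≈ -0.3297.
E_xy = -0.5038/-0.3297 ≈ 1.528.
E_xy > 0, so the goods are substitutes.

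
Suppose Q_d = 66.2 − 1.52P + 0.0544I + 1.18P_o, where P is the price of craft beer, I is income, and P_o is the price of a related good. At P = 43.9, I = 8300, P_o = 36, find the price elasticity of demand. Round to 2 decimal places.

At the given point, Q_d = 66.2 − 1.52(43.9) + 0.0544(8300) + 1.18(36) = 66.2 − 66.728 + 451.52 + 42.48 = 493.472.
∂Q_d/∂P = −1.52, so E_p = (−1.52)·(43.9/493.472) ≈ -0.14.
|E_p| < 1: demand is inelastic.

-0.14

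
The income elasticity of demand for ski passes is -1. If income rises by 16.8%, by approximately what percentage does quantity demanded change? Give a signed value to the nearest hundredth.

%ΔQ ≈ E × %ΔI = (-1) × (16.8%) = -16.80%.

-16.80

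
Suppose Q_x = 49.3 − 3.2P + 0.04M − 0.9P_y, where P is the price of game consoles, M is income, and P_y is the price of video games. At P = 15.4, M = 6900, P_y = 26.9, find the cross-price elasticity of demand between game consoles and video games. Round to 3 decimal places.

-0.096

At the given point, Q_x = 49.3 − 3.2(15.4) + 0.04(6900) − 0.9(26.9) = 49.3 − 49.28 + 276 − 24.21 = 251.81.
∂Q_x/∂P_y = −0.9, so E_xy = -0.9·(26.9/251.81) ≈ -0.096.
E_xy < 0: the goods are complements.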